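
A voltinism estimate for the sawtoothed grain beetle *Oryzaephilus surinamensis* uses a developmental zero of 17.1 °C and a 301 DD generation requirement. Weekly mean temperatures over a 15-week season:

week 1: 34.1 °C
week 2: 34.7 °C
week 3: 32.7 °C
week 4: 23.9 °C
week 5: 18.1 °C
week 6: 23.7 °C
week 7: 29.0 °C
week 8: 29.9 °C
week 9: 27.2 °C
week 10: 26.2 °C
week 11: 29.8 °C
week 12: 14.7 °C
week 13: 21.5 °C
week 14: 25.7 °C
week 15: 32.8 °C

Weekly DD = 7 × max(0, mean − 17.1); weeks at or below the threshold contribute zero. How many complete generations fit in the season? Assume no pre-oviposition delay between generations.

3 generations

Weekly DD (7 × max(0, T̄ − 17.1)): 119.0, 123.2, 109.2, 47.6, 7.0, 46.2, 83.3, 89.6, 70.7, 63.7, 88.9, 0.0, 30.8, 60.2, 109.9.
Season total = 1049.3 DD.
Complete generations = ⌊1049.3 / 301⌋ = 3.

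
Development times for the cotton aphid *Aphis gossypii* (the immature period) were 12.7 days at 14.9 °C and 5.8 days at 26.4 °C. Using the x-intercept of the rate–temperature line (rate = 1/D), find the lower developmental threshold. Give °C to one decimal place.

5.2 °C

Equal thermal constants: D₁(T₁ − T_b) = D₂(T₂ − T_b).
12.7·(14.9 − T_b) = 5.8·(26.4 − T_b)
T_b = (12.7·14.9 − 5.8·26.4) / (12.7 − 5.8) = 36.11 / 6.9 = 5.233 °C ≈ 5.2 °C.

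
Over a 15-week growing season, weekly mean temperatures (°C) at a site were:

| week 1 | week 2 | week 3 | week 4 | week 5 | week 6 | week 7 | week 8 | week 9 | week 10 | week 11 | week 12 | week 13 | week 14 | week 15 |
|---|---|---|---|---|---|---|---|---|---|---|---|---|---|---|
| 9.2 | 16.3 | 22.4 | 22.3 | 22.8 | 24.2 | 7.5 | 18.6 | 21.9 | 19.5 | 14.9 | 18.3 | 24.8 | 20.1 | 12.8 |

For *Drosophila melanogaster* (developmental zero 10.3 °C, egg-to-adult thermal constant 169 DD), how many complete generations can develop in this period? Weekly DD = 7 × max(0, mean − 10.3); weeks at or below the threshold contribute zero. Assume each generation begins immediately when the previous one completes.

5 generations

Weekly DD (7 × max(0, T̄ − 10.3)): 0.0, 42.0, 84.7, 84.0, 87.5, 97.3, 0.0, 58.1, 81.2, 64.4, 32.2, 56.0, 101.5, 68.6, 17.5.
Season total = 875.0 DD.
Complete generations = ⌊875.0 / 169⌋ = 5.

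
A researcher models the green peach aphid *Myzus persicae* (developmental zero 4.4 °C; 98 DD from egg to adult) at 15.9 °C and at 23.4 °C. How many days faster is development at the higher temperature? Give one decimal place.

At 15.9 °C: 98 / (15.9 − 4.4) = 98 / 11.5 = 8.522 d.
At 23.4 °C: 98 / (23.4 − 4.4) = 98 / 19.0 = 5.158 d.
Difference = |8.522 − 5.158| = 3.364 ≈ 3.4 days.

3.4 days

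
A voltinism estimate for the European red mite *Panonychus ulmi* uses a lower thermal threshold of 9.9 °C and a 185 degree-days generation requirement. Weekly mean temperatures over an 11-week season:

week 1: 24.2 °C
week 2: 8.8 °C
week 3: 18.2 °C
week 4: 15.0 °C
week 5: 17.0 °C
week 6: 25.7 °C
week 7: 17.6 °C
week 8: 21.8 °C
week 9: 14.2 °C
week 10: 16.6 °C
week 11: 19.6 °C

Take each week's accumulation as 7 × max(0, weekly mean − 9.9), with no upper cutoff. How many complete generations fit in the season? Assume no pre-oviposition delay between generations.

Weekly DD (7 × max(0, T̄ − 9.9)): 100.1, 0.0, 58.1, 35.7, 49.7, 110.6, 53.9, 83.3, 30.1, 46.9, 67.9.
Season total = 636.3 DD.
Complete generations = ⌊636.3 / 185⌋ = 3.

3 generations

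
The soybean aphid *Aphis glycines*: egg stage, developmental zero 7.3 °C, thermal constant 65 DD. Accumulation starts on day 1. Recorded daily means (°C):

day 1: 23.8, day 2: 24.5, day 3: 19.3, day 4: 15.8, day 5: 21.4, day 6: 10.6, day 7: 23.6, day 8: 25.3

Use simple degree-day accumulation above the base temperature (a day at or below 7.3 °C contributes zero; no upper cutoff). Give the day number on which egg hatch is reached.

day 5

Daily DD above 7.3 °C: 16.5, 17.2, 12.0, 8.5, 14.1, 3.3, 16.3, 18.0.
Cumulative: 16.5, 33.7, 45.7, 54.2, 68.3, 71.6, 87.9, 105.9.
The total first reaches 65 DD on day 5.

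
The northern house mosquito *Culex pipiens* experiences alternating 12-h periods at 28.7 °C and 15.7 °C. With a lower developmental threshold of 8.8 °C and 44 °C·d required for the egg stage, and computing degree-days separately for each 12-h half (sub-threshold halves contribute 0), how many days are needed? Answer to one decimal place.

3.3 days

Day half: max(0, 28.7 − 8.8) × 0.5 = 19.9 × 0.5 = 9.95 DD.
Night half: max(0, 15.7 − 8.8) × 0.5 = 6.9 × 0.5 = 3.45 DD.
Per 24 h: 13.40 DD/day.
Duration = 44 / 13.40 = 3.284 ≈ 3.3 days.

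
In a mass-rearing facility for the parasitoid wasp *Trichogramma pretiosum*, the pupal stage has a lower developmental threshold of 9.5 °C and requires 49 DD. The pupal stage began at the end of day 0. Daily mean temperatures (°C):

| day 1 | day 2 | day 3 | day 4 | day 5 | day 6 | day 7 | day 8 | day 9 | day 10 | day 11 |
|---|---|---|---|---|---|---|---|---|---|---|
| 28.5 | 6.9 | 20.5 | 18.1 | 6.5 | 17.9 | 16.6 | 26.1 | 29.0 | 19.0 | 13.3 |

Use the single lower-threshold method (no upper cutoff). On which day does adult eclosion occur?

Daily DD above 9.5 °C: 19.0, 0.0, 11.0, 8.6, 0.0, 8.4, 7.1, 16.6, 19.5, 9.5, 3.8.
Cumulative: 19.0, 19.0, 30.0, 38.6, 38.6, 47.0, 54.1, 70.7, 90.2, 99.7, 103.5.
The total first reaches 49 DD on day 7.

day 7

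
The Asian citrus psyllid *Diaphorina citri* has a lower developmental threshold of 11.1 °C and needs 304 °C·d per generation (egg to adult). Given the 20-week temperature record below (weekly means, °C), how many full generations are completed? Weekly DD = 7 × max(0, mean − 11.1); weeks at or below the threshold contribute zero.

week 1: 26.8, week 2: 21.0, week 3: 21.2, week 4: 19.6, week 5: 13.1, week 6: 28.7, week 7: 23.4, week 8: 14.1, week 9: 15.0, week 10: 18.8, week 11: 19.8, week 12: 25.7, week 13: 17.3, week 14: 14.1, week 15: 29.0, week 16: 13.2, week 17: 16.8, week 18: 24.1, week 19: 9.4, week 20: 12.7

3 generations

Weekly DD (7 × max(0, T̄ − 11.1)): 109.9, 69.3, 70.7, 59.5, 14.0, 123.2, 86.1, 21.0, 27.3, 53.9, 60.9, 102.2, 43.4, 21.0, 125.3, 14.7, 39.9, 91.0, 0.0, 11.2.
Season total = 1144.5 DD.
Complete generations = ⌊1144.5 / 304⌋ = 3.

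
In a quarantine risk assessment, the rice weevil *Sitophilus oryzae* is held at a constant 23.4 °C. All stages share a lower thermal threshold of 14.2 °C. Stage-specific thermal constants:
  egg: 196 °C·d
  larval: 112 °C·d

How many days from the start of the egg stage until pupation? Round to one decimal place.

33.5 days

Daily accumulation at 23.4 °C = 23.4 − 14.2 = 9.2 DD/day.
Total K = 196 + 112 = 308 DD.
Total duration = 308 / 9.2 = 33.478 ≈ 33.5 days.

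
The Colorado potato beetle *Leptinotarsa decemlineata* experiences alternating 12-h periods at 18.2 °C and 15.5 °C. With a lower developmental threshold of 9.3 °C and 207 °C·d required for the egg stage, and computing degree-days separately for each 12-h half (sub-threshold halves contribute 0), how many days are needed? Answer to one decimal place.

27.4 days

Day half: max(0, 18.2 − 9.3) × 0.5 = 8.9 × 0.5 = 4.45 DD.
Night half: max(0, 15.5 − 9.3) × 0.5 = 6.2 × 0.5 = 3.10 DD.
Per 24 h: 7.55 DD/day.
Duration = 207 / 7.55 = 27.417 ≈ 27.4 days.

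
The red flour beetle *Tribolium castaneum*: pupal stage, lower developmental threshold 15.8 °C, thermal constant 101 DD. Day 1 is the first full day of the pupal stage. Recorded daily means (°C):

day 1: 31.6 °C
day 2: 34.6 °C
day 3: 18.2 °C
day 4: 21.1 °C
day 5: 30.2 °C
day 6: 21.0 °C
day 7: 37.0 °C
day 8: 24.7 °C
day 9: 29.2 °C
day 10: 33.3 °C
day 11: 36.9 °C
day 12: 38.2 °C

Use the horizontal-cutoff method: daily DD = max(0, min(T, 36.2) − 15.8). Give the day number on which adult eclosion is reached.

day 9

Daily DD above 15.8 °C (capped at 20.4): 15.8, 18.8, 2.4, 5.3, 14.4, 5.2, 20.4, 8.9, 13.4, 17.5, 20.4, 20.4.
Cumulative: 15.8, 34.6, 37.0, 42.3, 56.7, 61.9, 82.3, 91.2, 104.6, 122.1, 142.5, 162.9.
The total first reaches 101 DD on day 9.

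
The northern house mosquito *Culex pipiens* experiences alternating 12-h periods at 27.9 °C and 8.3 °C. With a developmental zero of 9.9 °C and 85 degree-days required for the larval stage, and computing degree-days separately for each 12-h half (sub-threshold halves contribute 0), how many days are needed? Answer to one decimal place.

9.4 days

Day half: max(0, 27.9 − 9.9) × 0.5 = 18.0 × 0.5 = 9.00 DD.
Night half: max(0, 8.3 − 9.9) × 0.5 = 0.0 × 0.5 = 0.00 DD.
Per 24 h: 9.00 DD/day.
Duration = 85 / 9.00 = 9.444 ≈ 9.4 days.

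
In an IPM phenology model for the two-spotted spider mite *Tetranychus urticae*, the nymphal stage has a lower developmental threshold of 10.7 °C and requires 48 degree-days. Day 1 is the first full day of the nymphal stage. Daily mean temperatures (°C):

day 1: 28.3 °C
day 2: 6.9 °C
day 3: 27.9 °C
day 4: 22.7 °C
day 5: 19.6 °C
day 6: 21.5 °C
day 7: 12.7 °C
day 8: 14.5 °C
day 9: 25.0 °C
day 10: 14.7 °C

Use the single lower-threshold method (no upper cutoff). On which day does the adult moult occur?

day 5

Daily DD above 10.7 °C: 17.6, 0.0, 17.2, 12.0, 8.9, 10.8, 2.0, 3.8, 14.3, 4.0.
Cumulative: 17.6, 17.6, 34.8, 46.8, 55.7, 66.5, 68.5, 72.3, 86.6, 90.6.
The total first reaches 48 DD on day 5.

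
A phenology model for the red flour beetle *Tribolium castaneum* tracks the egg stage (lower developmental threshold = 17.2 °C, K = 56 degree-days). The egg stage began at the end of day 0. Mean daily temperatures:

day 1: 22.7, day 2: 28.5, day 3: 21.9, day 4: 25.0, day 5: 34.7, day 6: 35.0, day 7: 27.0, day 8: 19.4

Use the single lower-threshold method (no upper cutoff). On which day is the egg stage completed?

Daily DD above 17.2 °C: 5.5, 11.3, 4.7, 7.8, 17.5, 17.8, 9.8, 2.2.
Cumulative: 5.5, 16.8, 21.5, 29.3, 46.8, 64.6, 74.4, 76.6.
The total first reaches 56 DD on day 6.

day 6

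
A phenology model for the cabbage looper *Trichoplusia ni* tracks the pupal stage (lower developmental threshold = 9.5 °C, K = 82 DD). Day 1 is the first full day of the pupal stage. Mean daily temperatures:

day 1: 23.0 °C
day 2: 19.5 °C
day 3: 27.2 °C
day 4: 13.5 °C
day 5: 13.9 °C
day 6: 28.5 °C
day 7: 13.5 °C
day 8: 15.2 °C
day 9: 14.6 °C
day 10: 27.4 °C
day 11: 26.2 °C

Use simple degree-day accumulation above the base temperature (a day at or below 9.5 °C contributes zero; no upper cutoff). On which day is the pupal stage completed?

day 9

Daily DD above 9.5 °C: 13.5, 10.0, 17.7, 4.0, 4.4, 19.0, 4.0, 5.7, 5.1, 17.9, 16.7.
Cumulative: 13.5, 23.5, 41.2, 45.2, 49.6, 68.6, 72.6, 78.3, 83.4, 101.3, 118.0.
The total first reaches 82 DD on day 9.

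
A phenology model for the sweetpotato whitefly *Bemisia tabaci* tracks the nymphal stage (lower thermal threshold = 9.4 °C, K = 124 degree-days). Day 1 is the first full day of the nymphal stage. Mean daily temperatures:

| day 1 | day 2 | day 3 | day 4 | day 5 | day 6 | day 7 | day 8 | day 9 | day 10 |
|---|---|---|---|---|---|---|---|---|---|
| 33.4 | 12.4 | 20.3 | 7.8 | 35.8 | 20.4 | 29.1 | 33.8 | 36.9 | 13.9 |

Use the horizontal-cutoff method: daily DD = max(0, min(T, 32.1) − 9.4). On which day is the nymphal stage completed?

Daily DD above 9.4 °C (capped at 22.7): 22.7, 3.0, 10.9, 0.0, 22.7, 11.0, 19.7, 22.7, 22.7, 4.5.
Cumulative: 22.7, 25.7, 36.6, 36.6, 59.3, 70.3, 90.0, 112.7, 135.4, 139.9.
The total first reaches 124 DD on day 9.

day 9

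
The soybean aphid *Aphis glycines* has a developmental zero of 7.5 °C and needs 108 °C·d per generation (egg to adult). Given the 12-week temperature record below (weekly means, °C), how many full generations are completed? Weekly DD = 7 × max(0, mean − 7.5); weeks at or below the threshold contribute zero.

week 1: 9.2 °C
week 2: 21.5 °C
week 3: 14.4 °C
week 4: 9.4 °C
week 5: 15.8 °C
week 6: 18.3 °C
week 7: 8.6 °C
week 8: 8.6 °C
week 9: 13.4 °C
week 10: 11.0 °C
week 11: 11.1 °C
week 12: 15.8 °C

4 generations

Weekly DD (7 × max(0, T̄ − 7.5)): 11.9, 98.0, 48.3, 13.3, 58.1, 75.6, 7.7, 7.7, 41.3, 24.5, 25.2, 58.1.
Season total = 469.7 DD.
Complete generations = ⌊469.7 / 108⌋ = 4.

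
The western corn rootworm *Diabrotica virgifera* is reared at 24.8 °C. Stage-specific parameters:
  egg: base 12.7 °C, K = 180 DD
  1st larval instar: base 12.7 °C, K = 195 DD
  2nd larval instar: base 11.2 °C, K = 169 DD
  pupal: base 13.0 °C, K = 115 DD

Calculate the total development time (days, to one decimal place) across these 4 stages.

53.2 days

egg: 180 / (24.8 − 12.7) = 180 / 12.1 = 14.876 d.
1st larval instar: 195 / (24.8 − 12.7) = 195 / 12.1 = 16.116 d.
2nd larval instar: 169 / (24.8 − 11.2) = 169 / 13.6 = 12.426 d.
pupal: 115 / (24.8 − 13.0) = 115 / 11.8 = 9.746 d.
Sum = 53.164 ≈ 53.2 days.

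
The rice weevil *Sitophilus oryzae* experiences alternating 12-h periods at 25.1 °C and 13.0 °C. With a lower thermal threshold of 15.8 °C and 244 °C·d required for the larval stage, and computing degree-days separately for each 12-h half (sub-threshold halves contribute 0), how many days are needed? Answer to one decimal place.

52.5 days

Day half: max(0, 25.1 − 15.8) × 0.5 = 9.3 × 0.5 = 4.65 DD.
Night half: max(0, 13.0 − 15.8) × 0.5 = 0.0 × 0.5 = 0.00 DD.
Per 24 h: 4.65 DD/day.
Duration = 244 / 4.65 = 52.473 ≈ 52.5 days.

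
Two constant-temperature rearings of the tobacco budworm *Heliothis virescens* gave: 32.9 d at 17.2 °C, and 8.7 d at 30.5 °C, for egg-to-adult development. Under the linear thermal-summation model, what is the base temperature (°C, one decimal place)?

Equal thermal constants: D₁(T₁ − T_b) = D₂(T₂ − T_b).
32.9·(17.2 − T_b) = 8.7·(30.5 − T_b)
T_b = (32.9·17.2 − 8.7·30.5) / (32.9 − 8.7) = 300.53 / 24.2 = 12.419 °C ≈ 12.4 °C.

12.4 °C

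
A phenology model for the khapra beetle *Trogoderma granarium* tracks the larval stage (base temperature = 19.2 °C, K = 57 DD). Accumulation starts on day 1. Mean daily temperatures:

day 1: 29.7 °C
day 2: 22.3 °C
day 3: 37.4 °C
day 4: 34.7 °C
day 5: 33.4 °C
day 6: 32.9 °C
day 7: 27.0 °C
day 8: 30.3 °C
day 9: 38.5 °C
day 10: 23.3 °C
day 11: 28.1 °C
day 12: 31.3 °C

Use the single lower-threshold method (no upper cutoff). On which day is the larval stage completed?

Daily DD above 19.2 °C: 10.5, 3.1, 18.2, 15.5, 14.2, 13.7, 7.8, 11.1, 19.3, 4.1, 8.9, 12.1.
Cumulative: 10.5, 13.6, 31.8, 47.3, 61.5, 75.2, 83.0, 94.1, 113.4, 117.5, 126.4, 138.5.
The total first reaches 57 DD on day 5.

day 5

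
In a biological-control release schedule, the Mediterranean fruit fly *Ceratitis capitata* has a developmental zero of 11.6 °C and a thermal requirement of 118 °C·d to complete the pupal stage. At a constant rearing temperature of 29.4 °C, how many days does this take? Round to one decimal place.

6.6 days

Daily accumulation = 29.4 − 11.6 = 17.8 DD/day.
Duration = 118 / 17.8 = 6.629 ≈ 6.6 days.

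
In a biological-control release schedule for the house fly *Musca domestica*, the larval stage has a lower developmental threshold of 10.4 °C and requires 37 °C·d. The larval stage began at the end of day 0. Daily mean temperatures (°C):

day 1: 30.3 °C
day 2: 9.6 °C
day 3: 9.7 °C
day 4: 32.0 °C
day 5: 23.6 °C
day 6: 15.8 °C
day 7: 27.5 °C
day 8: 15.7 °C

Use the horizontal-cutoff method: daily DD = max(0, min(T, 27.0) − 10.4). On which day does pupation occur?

day 5

Daily DD above 10.4 °C (capped at 16.6): 16.6, 0.0, 0.0, 16.6, 13.2, 5.4, 16.6, 5.3.
Cumulative: 16.6, 16.6, 16.6, 33.2, 46.4, 51.8, 68.4, 73.7.
The total first reaches 37 DD on day 5.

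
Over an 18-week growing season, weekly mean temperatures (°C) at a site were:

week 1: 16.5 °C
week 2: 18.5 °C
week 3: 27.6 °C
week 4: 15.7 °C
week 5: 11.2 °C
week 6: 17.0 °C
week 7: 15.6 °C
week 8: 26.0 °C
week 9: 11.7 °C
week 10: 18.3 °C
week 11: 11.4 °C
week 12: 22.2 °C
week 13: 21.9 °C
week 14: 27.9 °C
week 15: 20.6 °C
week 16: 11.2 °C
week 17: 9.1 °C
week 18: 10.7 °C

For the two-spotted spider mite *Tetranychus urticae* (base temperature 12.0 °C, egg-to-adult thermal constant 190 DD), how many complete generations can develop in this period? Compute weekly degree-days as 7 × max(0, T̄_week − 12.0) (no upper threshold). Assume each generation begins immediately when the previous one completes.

3 generations

Weekly DD (7 × max(0, T̄ − 12.0)): 31.5, 45.5, 109.2, 25.9, 0.0, 35.0, 25.2, 98.0, 0.0, 44.1, 0.0, 71.4, 69.3, 111.3, 60.2, 0.0, 0.0, 0.0.
Season total = 726.6 DD.
Complete generations = ⌊726.6 / 190⌋ = 3.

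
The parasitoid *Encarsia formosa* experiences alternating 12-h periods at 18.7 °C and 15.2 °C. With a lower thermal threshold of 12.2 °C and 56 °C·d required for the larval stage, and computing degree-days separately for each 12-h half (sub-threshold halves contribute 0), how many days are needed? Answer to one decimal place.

Day half: max(0, 18.7 − 12.2) × 0.5 = 6.5 × 0.5 = 3.25 DD.
Night half: max(0, 15.2 − 12.2) × 0.5 = 3.0 × 0.5 = 1.50 DD.
Per 24 h: 4.75 DD/day.
Duration = 56 / 4.75 = 11.789 ≈ 11.8 days.

11.8 days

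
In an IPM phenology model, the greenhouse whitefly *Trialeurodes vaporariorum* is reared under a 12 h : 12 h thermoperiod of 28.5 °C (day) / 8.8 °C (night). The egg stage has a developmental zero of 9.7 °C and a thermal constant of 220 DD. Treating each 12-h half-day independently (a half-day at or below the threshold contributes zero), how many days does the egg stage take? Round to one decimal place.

Day half: max(0, 28.5 − 9.7) × 0.5 = 18.8 × 0.5 = 9.40 DD.
Night half: max(0, 8.8 − 9.7) × 0.5 = 0.0 × 0.5 = 0.00 DD.
Per 24 h: 9.40 DD/day.
Duration = 220 / 9.40 = 23.404 ≈ 23.4 days.

23.4 days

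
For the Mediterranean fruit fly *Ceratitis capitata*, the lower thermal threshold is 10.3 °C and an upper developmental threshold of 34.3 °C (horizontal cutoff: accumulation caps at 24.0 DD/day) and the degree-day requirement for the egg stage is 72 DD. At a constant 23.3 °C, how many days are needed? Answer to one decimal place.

Daily accumulation = 23.3 − 10.3 = 13.0 DD/day.
Duration = 72 / 13.0 = 5.538 ≈ 5.5 days.

5.5 days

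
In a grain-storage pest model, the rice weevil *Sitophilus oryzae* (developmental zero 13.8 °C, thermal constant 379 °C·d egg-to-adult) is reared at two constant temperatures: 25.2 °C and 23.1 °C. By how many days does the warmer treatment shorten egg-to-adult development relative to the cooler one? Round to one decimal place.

At 25.2 °C: 379 / (25.2 − 13.8) = 379 / 11.4 = 33.246 d.
At 23.1 °C: 379 / (23.1 − 13.8) = 379 / 9.3 = 40.753 d.
Difference = |33.246 − 40.753| = 7.507 ≈ 7.5 days.

7.5 days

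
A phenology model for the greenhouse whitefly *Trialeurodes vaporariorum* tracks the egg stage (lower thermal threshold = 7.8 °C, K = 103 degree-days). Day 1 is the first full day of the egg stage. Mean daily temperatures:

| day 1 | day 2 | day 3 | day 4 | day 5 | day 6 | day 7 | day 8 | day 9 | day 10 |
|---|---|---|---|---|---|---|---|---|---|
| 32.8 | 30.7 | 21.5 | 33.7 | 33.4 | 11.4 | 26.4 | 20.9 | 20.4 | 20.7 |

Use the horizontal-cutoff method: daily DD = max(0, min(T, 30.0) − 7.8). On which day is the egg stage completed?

Daily DD above 7.8 °C (capped at 22.2): 22.2, 22.2, 13.7, 22.2, 22.2, 3.6, 18.6, 13.1, 12.6, 12.9.
Cumulative: 22.2, 44.4, 58.1, 80.3, 102.5, 106.1, 124.7, 137.8, 150.4, 163.3.
The total first reaches 103 DD on day 6.

day 6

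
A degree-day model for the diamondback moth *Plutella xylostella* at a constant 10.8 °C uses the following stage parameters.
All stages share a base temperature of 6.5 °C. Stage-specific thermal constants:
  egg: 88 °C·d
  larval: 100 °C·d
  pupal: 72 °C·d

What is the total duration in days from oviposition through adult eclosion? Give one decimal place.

Daily accumulation at 10.8 °C = 10.8 − 6.5 = 4.3 DD/day.
Total K = 88 + 100 + 72 = 260 DD.
Total duration = 260 / 4.3 = 60.465 ≈ 60.5 days.

60.5 days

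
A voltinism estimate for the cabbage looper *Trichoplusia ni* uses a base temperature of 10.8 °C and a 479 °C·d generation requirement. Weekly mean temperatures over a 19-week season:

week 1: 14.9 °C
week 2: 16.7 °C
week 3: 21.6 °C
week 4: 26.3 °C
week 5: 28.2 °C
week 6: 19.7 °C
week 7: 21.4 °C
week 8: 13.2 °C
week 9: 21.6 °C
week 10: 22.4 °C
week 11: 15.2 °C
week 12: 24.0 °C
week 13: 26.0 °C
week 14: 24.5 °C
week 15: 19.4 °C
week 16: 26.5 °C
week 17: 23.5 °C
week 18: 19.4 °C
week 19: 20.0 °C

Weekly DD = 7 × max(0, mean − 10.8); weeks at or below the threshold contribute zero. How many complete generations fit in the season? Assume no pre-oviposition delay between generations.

Weekly DD (7 × max(0, T̄ − 10.8)): 28.7, 41.3, 75.6, 108.5, 121.8, 62.3, 74.2, 16.8, 75.6, 81.2, 30.8, 92.4, 106.4, 95.9, 60.2, 109.9, 88.9, 60.2, 64.4.
Season total = 1395.1 DD.
Complete generations = ⌊1395.1 / 479⌋ = 2.

2 generations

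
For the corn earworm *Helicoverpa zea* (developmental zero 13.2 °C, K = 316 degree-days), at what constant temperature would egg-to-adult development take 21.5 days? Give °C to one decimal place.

Required daily accumulation = 316 / 21.5 = 14.698 DD/day.
T = T_base + 14.698 = 13.2 + 14.698 = 27.898 ≈ 27.9 °C.

27.9 °C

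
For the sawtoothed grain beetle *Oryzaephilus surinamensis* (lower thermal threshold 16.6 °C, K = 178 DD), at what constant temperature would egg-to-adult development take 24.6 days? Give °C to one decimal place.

Required daily accumulation = 178 / 24.6 = 7.236 DD/day.
T = T_base + 7.236 = 16.6 + 7.236 = 23.836 ≈ 23.8 °C.

23.8 °C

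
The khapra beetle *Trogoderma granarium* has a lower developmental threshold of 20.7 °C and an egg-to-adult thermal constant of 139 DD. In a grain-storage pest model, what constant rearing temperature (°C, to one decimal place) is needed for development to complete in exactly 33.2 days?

Required daily accumulation = 139 / 33.2 = 4.187 DD/day.
T = T_base + 4.187 = 20.7 + 4.187 = 24.887 ≈ 24.9 °C.

24.9 °C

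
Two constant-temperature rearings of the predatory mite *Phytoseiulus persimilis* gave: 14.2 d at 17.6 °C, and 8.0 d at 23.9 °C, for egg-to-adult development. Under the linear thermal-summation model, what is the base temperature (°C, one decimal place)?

9.5 °C

Under the model K = D·(T − T_b), so D₁·(T₁ − T_b) = D₂·(T₂ − T_b).
14.2·(17.6 − T_b) = 8.0·(23.9 − T_b)
T_b = (14.2·17.6 − 8.0·23.9) / (14.2 − 8.0) = 58.72 / 6.2 = 9.471 °C ≈ 9.5 °C.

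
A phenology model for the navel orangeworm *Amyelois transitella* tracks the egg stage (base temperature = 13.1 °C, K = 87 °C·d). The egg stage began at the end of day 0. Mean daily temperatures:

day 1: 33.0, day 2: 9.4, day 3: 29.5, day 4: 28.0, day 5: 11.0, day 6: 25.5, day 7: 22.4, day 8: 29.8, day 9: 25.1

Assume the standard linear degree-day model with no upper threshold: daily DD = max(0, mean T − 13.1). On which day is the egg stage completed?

Daily DD above 13.1 °C: 19.9, 0.0, 16.4, 14.9, 0.0, 12.4, 9.3, 16.7, 12.0.
Cumulative: 19.9, 19.9, 36.3, 51.2, 51.2, 63.6, 72.9, 89.6, 101.6.
The total first reaches 87 DD on day 8.

day 8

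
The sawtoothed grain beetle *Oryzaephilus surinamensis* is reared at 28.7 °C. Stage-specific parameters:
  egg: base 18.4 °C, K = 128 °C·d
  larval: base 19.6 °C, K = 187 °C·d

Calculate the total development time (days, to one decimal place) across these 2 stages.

egg: 128 / (28.7 − 18.4) = 128 / 10.3 = 12.427 d.
larval: 187 / (28.7 − 19.6) = 187 / 9.1 = 20.549 d.
Sum = 32.977 ≈ 33.0 days.

33.0 days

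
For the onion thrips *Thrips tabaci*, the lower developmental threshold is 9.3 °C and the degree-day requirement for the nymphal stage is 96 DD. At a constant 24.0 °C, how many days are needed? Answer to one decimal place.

Daily accumulation = 24.0 − 9.3 = 14.7 DD/day.
Duration = 96 / 14.7 = 6.531 ≈ 6.5 days.

6.5 days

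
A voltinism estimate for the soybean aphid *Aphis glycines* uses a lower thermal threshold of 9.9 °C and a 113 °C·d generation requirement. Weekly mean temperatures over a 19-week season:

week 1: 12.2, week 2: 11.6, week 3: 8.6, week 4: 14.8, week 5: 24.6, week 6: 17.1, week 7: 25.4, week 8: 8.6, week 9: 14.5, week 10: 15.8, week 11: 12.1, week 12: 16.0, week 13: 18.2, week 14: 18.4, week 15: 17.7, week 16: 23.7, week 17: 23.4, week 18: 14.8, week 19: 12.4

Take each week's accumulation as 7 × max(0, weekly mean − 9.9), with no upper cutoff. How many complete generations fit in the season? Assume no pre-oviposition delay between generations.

7 generations

Weekly DD (7 × max(0, T̄ − 9.9)): 16.1, 11.9, 0.0, 34.3, 102.9, 50.4, 108.5, 0.0, 32.2, 41.3, 15.4, 42.7, 58.1, 59.5, 54.6, 96.6, 94.5, 34.3, 17.5.
Season total = 870.8 DD.
Complete generations = ⌊870.8 / 113⌋ = 7.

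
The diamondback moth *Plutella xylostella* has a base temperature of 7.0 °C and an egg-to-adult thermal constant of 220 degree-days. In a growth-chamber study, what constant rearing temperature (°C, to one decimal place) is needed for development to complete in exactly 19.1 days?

Required daily accumulation = 220 / 19.1 = 11.518 DD/day.
T = T_base + 11.518 = 7.0 + 11.518 = 18.518 ≈ 18.5 °C.

18.5 °C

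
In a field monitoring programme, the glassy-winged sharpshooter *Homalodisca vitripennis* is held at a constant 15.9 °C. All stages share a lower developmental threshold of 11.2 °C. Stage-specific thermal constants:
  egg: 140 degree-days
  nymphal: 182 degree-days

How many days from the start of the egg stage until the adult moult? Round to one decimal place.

Daily accumulation at 15.9 °C = 15.9 − 11.2 = 4.7 DD/day.
Total K = 140 + 182 = 322 DD.
Total duration = 322 / 4.7 = 68.511 ≈ 68.5 days.

68.5 days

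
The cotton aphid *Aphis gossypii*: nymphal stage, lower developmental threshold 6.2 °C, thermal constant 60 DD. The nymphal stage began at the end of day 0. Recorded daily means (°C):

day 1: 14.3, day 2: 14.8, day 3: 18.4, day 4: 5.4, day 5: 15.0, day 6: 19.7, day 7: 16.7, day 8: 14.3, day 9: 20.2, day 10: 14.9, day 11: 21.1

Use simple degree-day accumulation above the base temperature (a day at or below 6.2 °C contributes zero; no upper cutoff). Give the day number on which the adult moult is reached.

day 7

Daily DD above 6.2 °C: 8.1, 8.6, 12.2, 0.0, 8.8, 13.5, 10.5, 8.1, 14.0, 8.7, 14.9.
Cumulative: 8.1, 16.7, 28.9, 28.9, 37.7, 51.2, 61.7, 69.8, 83.8, 92.5, 107.4.
The total first reaches 60 DD on day 7.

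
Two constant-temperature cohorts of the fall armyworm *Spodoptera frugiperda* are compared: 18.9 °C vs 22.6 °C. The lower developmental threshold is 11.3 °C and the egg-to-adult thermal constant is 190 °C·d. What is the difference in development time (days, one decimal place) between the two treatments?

At 18.9 °C: 190 / (18.9 − 11.3) = 190 / 7.6 = 25.000 d.
At 22.6 °C: 190 / (22.6 − 11.3) = 190 / 11.3 = 16.814 d.
Difference = |25.000 − 16.814| = 8.186 ≈ 8.2 days.

8.2 days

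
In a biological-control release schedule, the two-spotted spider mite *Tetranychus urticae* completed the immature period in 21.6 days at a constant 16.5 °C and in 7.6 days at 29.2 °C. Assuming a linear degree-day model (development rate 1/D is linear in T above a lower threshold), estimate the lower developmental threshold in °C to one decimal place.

9.6 °C

Under the model K = D·(T − T_b), so D₁·(T₁ − T_b) = D₂·(T₂ − T_b).
21.6·(16.5 − T_b) = 7.6·(29.2 − T_b)
T_b = (21.6·16.5 − 7.6·29.2) / (21.6 − 7.6) = 134.48 / 14.0 = 9.606 °C ≈ 9.6 °C.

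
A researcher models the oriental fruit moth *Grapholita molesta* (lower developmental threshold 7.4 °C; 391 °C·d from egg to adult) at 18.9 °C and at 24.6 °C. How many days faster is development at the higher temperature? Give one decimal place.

11.3 days

At 18.9 °C: 391 / (18.9 − 7.4) = 391 / 11.5 = 34.000 d.
At 24.6 °C: 391 / (24.6 − 7.4) = 391 / 17.2 = 22.733 d.
Difference = |34.000 − 22.733| = 11.267 ≈ 11.3 days.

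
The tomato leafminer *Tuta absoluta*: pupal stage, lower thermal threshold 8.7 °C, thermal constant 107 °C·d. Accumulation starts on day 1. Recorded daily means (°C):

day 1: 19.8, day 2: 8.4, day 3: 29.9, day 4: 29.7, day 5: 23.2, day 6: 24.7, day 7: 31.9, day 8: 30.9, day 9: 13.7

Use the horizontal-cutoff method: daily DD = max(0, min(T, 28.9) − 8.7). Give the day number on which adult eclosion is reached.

Daily DD above 8.7 °C (capped at 20.2): 11.1, 0.0, 20.2, 20.2, 14.5, 16.0, 20.2, 20.2, 5.0.
Cumulative: 11.1, 11.1, 31.3, 51.5, 66.0, 82.0, 102.2, 122.4, 127.4.
The total first reaches 107 DD on day 8.

day 8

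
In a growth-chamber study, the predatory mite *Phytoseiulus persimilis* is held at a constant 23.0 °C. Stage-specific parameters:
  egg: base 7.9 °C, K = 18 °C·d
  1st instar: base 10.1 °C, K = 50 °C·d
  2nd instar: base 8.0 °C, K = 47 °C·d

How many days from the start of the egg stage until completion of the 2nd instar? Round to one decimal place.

8.2 days

egg: 18 / (23.0 − 7.9) = 18 / 15.1 = 1.192 d.
1st instar: 50 / (23.0 − 10.1) = 50 / 12.9 = 3.876 d.
2nd instar: 47 / (23.0 − 8.0) = 47 / 15.0 = 3.133 d.
Sum = 8.201 ≈ 8.2 days.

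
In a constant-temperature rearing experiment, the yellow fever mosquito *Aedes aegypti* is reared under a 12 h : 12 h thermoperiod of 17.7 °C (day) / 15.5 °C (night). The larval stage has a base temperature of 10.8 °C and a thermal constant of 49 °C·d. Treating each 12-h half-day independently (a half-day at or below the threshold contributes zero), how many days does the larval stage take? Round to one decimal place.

8.4 days

Day half: max(0, 17.7 − 10.8) × 0.5 = 6.9 × 0.5 = 3.45 DD.
Night half: max(0, 15.5 − 10.8) × 0.5 = 4.7 × 0.5 = 2.35 DD.
Per 24 h: 5.80 DD/day.
Duration = 49 / 5.80 = 8.448 ≈ 8.4 days.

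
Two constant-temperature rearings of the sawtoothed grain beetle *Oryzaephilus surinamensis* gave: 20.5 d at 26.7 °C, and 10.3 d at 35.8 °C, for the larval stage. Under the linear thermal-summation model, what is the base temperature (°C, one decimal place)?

17.5 °C

Linear rate model ⇒ the product D·(T − T_b) is constant across temperatures.
20.5·(26.7 − T_b) = 10.3·(35.8 − T_b)
T_b = (20.5·26.7 − 10.3·35.8) / (20.5 − 10.3) = 178.61 / 10.2 = 17.511 °C ≈ 17.5 °C.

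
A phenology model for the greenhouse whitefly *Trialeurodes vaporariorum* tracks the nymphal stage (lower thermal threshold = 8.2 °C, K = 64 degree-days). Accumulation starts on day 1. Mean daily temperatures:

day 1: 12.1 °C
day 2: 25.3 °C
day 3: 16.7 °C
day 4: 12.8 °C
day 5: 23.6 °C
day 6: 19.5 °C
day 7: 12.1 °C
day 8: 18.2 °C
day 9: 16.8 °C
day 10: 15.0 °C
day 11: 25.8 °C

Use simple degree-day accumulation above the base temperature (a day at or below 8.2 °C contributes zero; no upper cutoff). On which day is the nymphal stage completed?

Daily DD above 8.2 °C: 3.9, 17.1, 8.5, 4.6, 15.4, 11.3, 3.9, 10.0, 8.6, 6.8, 17.6.
Cumulative: 3.9, 21.0, 29.5, 34.1, 49.5, 60.8, 64.7, 74.7, 83.3, 90.1, 107.7.
The total first reaches 64 DD on day 7.

day 7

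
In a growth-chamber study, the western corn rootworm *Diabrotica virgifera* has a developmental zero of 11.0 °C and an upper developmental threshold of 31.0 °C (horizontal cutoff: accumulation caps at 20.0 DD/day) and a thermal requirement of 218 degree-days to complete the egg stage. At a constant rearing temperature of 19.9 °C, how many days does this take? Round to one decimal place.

24.5 days

Daily accumulation = 19.9 − 11.0 = 8.9 DD/day.
Duration = 218 / 8.9 = 24.494 ≈ 24.5 days.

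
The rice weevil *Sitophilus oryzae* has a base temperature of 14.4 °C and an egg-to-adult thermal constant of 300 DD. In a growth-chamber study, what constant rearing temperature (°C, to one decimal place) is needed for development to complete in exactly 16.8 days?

Required daily accumulation = 300 / 16.8 = 17.857 DD/day.
T = T_base + 17.857 = 14.4 + 17.857 = 32.257 ≈ 32.3 °C.

32.3 °C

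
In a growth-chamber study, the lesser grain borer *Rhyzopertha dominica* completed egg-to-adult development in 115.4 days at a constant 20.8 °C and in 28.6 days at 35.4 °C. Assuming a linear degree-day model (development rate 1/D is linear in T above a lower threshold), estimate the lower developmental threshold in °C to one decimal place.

Equal thermal constants: D₁(T₁ − T_b) = D₂(T₂ − T_b).
115.4·(20.8 − T_b) = 28.6·(35.4 − T_b)
T_b = (115.4·20.8 − 28.6·35.4) / (115.4 − 28.6) = 1387.88 / 86.8 = 15.989 °C ≈ 16.0 °C.

16.0 °C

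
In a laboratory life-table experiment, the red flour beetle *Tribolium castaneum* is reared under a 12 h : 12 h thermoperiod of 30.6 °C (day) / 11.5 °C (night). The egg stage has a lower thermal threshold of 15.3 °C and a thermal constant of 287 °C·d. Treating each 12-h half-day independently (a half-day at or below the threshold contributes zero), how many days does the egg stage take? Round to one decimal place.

Day half: max(0, 30.6 − 15.3) × 0.5 = 15.3 × 0.5 = 7.65 DD.
Night half: max(0, 11.5 − 15.3) × 0.5 = 0.0 × 0.5 = 0.00 DD.
Per 24 h: 7.65 DD/day.
Duration = 287 / 7.65 = 37.516 ≈ 37.5 days.

37.5 days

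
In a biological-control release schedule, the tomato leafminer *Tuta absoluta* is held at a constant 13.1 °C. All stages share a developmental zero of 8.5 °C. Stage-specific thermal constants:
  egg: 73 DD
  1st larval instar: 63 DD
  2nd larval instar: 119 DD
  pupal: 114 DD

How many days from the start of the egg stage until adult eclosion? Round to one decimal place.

Daily accumulation at 13.1 °C = 13.1 − 8.5 = 4.6 DD/day.
Total K = 73 + 63 + 119 + 114 = 369 DD.
Total duration = 369 / 4.6 = 80.217 ≈ 80.2 days.

80.2 days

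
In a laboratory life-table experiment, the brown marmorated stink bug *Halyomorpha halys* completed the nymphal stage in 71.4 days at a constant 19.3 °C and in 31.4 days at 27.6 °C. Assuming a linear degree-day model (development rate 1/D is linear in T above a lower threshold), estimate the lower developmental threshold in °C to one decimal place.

12.8 °C

Linear rate model ⇒ the product D·(T − T_b) is constant across temperatures.
71.4·(19.3 − T_b) = 31.4·(27.6 − T_b)
T_b = (71.4·19.3 − 31.4·27.6) / (71.4 − 31.4) = 511.38 / 40.0 = 12.785 °C ≈ 12.8 °C.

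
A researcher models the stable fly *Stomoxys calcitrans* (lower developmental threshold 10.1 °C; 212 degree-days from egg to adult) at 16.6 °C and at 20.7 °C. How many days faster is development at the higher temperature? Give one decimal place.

At 16.6 °C: 212 / (16.6 − 10.1) = 212 / 6.5 = 32.615 d.
At 20.7 °C: 212 / (20.7 − 10.1) = 212 / 10.6 = 20.000 d.
Difference = |32.615 − 20.000| = 12.615 ≈ 12.6 days.

12.6 days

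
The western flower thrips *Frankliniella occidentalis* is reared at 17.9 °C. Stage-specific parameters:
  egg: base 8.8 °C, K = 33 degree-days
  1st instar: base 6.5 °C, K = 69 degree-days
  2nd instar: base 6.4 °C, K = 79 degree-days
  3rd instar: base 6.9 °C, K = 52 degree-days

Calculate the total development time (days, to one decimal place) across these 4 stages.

21.3 days

egg: 33 / (17.9 − 8.8) = 33 / 9.1 = 3.626 d.
1st instar: 69 / (17.9 − 6.5) = 69 / 11.4 = 6.053 d.
2nd instar: 79 / (17.9 − 6.4) = 79 / 11.5 = 6.870 d.
3rd instar: 52 / (17.9 − 6.9) = 52 / 11.0 = 4.727 d.
Sum = 21.276 ≈ 21.3 days.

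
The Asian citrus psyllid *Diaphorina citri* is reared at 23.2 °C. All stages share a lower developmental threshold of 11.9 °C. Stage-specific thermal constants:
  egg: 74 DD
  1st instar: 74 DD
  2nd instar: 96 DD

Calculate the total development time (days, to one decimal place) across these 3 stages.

Daily accumulation at 23.2 °C = 23.2 − 11.9 = 11.3 DD/day.
Total K = 74 + 74 + 96 = 244 DD.
Total duration = 244 / 11.3 = 21.593 ≈ 21.6 days.

21.6 days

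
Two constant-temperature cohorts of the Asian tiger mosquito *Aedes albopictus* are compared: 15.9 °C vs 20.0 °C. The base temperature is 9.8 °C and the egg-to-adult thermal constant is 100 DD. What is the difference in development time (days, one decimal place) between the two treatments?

At 15.9 °C: 100 / (15.9 − 9.8) = 100 / 6.1 = 16.393 d.
At 20.0 °C: 100 / (20.0 − 9.8) = 100 / 10.2 = 9.804 d.
Difference = |16.393 − 9.804| = 6.590 ≈ 6.6 days.

6.6 days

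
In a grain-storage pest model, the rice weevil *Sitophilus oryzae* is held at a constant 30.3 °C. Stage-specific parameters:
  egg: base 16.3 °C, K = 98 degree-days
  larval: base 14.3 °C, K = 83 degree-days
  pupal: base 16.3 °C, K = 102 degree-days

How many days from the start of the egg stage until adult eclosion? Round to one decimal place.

egg: 98 / (30.3 − 16.3) = 98 / 14.0 = 7.000 d.
larval: 83 / (30.3 − 14.3) = 83 / 16.0 = 5.188 d.
pupal: 102 / (30.3 − 16.3) = 102 / 14.0 = 7.286 d.
Sum = 19.473 ≈ 19.5 days.

19.5 days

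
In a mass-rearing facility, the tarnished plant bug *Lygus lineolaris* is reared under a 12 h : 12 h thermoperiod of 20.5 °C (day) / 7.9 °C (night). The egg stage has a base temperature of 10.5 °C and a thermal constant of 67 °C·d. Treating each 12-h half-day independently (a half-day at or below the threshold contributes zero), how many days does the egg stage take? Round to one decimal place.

Day half: max(0, 20.5 − 10.5) × 0.5 = 10.0 × 0.5 = 5.00 DD.
Night half: max(0, 7.9 − 10.5) × 0.5 = 0.0 × 0.5 = 0.00 DD.
Per 24 h: 5.00 DD/day.
Duration = 67 / 5.00 = 13.400 ≈ 13.4 days.

13.4 days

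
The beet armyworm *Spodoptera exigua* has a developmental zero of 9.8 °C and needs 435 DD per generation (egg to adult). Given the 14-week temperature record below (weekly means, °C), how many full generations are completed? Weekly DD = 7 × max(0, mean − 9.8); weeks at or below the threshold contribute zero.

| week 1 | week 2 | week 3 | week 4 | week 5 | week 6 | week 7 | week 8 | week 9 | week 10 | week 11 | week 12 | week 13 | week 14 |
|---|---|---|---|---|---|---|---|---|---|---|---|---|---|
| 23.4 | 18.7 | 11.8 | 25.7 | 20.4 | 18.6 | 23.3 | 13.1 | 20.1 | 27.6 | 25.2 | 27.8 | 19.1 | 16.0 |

Weekly DD (7 × max(0, T̄ − 9.8)): 95.2, 62.3, 14.0, 111.3, 74.2, 61.6, 94.5, 23.1, 72.1, 124.6, 107.8, 126.0, 65.1, 43.4.
Season total = 1075.2 DD.
Complete generations = ⌊1075.2 / 435⌋ = 2.

2 generations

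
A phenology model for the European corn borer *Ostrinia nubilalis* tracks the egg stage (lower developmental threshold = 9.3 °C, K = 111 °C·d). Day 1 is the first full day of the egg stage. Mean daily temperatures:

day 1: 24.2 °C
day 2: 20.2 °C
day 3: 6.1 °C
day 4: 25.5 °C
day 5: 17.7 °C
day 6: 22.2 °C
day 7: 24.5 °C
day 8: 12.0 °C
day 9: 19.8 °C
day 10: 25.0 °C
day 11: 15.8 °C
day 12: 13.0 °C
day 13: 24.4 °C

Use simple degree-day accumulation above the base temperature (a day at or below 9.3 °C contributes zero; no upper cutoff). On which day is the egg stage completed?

Daily DD above 9.3 °C: 14.9, 10.9, 0.0, 16.2, 8.4, 12.9, 15.2, 2.7, 10.5, 15.7, 6.5, 3.7, 15.1.
Cumulative: 14.9, 25.8, 25.8, 42.0, 50.4, 63.3, 78.5, 81.2, 91.7, 107.4, 113.9, 117.6, 132.7.
The total first reaches 111 DD on day 11.

day 11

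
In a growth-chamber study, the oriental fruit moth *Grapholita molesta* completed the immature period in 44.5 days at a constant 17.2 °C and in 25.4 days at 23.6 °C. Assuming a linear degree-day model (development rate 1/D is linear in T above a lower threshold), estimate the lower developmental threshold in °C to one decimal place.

8.7 °C

Under the model K = D·(T − T_b), so D₁·(T₁ − T_b) = D₂·(T₂ − T_b).
44.5·(17.2 − T_b) = 25.4·(23.6 − T_b)
T_b = (44.5·17.2 − 25.4·23.6) / (44.5 − 25.4) = 165.96 / 19.1 = 8.689 °C ≈ 8.7 °C.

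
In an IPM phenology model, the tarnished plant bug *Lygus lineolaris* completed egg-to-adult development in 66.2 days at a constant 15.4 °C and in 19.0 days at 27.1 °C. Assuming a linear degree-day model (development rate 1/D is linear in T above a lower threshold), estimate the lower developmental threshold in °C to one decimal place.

10.7 °C

Under the model K = D·(T − T_b), so D₁·(T₁ − T_b) = D₂·(T₂ − T_b).
66.2·(15.4 − T_b) = 19.0·(27.1 − T_b)
T_b = (66.2·15.4 − 19.0·27.1) / (66.2 − 19.0) = 504.58 / 47.2 = 10.690 °C ≈ 10.7 °C.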